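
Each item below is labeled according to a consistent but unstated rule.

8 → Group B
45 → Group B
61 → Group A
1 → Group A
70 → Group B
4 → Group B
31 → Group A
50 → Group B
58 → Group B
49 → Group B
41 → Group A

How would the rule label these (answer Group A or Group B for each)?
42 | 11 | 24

Group B, Group A, Group B

The pattern is that an item is 'Group A' exactly when: ends in digit 1.
Group B: 42, since last digit 2.
Group A: 11, since last digit 1.
Group B: 24, since last digit 4.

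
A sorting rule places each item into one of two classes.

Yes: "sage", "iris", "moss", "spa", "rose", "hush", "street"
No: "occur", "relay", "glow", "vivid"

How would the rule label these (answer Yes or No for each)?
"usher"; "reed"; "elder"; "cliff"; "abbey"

Comparing the two groups points to one rule — contains 's'.

Yes, No, No, No, No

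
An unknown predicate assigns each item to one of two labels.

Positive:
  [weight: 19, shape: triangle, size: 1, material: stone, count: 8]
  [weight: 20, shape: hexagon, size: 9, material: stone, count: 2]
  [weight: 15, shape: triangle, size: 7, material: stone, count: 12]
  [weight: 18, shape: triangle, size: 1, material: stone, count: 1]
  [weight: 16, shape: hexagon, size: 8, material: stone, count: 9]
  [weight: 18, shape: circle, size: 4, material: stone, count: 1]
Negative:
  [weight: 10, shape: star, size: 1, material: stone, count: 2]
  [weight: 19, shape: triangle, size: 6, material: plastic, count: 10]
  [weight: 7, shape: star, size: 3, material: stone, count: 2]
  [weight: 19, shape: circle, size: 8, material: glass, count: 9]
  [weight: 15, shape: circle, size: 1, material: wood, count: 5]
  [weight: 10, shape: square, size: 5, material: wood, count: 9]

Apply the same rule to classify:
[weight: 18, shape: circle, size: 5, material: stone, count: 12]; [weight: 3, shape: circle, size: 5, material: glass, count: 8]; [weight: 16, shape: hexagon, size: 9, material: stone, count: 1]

The pattern is that an item is 'Positive' exactly when: material is stone AND weight ≥ 15.
[weight: 18, shape: circle, size: 5, material: stone, count: 12]: material is stone, weight = 18, has this property → Positive. [weight: 3, shape: circle, size: 5, material: glass, count: 8]: material is glass, weight = 3, doesn't qualify → Negative. [weight: 16, shape: hexagon, size: 9, material: stone, count: 1]: material is stone, weight = 16, has this property → Positive.

Positive, Negative, Positive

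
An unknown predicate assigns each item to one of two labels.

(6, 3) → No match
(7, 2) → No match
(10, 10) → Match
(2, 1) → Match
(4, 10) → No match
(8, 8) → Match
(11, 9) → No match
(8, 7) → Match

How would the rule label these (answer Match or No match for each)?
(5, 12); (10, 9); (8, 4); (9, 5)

No match, Match, No match, No match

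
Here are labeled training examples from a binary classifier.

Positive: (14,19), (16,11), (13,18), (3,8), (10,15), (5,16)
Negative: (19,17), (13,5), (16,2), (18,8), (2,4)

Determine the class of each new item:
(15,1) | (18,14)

The classifier is using: sum is odd.
(15,1) → 15+1 = 16 → Negative. (18,14) → 18+14 = 32 → Negative.

Negative, Negative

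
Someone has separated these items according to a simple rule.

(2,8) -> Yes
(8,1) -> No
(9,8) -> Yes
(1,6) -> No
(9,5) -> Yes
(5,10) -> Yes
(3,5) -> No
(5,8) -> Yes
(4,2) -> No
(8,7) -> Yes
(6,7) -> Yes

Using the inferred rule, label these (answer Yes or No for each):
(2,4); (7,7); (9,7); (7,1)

No, Yes, Yes, No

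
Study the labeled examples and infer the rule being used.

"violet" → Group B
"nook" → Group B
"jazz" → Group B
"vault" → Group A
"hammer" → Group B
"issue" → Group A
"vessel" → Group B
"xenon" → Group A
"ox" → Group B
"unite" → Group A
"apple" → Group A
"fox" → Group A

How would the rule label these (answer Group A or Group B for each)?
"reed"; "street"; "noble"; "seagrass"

Group B, Group B, Group A, Group B

One predicate separates the groups cleanly: odd length.
"reed" — length 4, hence Group B. "street" — length 6, hence Group B. "noble" — length 5, hence Group A. "seagrass" — length 8, hence Group B.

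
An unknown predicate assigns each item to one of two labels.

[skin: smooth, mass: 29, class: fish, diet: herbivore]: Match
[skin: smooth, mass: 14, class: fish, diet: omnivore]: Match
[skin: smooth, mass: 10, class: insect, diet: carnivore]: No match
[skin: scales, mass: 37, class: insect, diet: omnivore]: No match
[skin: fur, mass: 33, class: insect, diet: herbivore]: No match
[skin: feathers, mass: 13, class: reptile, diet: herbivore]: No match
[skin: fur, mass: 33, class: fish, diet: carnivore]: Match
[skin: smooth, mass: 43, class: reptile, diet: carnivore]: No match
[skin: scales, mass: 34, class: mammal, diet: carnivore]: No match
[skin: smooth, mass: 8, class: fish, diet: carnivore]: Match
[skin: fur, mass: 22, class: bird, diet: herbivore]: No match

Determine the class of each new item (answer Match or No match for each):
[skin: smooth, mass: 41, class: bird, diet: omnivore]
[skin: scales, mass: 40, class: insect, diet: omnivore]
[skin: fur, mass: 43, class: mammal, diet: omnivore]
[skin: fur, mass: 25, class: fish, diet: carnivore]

No match, No match, No match, Match

All 'Match' examples share one property — class is fish — and every 'No match' example lacks it.
[skin: smooth, mass: 41, class: bird, diet: omnivore] — class is bird, hence No match. [skin: scales, mass: 40, class: insect, diet: omnivore] — class is insect, hence No match. [skin: fur, mass: 43, class: mammal, diet: omnivore] — class is mammal, hence No match. [skin: fur, mass: 25, class: fish, diet: carnivore] — class is fish, hence Match.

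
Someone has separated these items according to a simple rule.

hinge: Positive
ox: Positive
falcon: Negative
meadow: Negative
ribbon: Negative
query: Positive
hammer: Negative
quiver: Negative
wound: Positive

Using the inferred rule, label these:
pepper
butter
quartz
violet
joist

Negative, Negative, Negative, Negative, Positive

The distinguishing property — length ≤ 5 — holds for all the 'Positive' cases and none of the 'Negative' cases.
pepper — length 6, hence Negative. butter — length 6, hence Negative. quartz — length 6, hence Negative. violet — length 6, hence Negative. joist — length 5, hence Positive.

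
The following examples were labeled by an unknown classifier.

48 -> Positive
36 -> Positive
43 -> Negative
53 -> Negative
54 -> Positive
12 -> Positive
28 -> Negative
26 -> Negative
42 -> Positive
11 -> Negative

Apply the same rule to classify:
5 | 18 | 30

Rule: multiple of 3. This holds for each 'Positive' example and fails for each 'Negative' one.
5: Negative (5 = 3·1 + 2). 18: Positive (18 = 3·6). 30: Positive (30 = 3·10).

Negative, Positive, Positive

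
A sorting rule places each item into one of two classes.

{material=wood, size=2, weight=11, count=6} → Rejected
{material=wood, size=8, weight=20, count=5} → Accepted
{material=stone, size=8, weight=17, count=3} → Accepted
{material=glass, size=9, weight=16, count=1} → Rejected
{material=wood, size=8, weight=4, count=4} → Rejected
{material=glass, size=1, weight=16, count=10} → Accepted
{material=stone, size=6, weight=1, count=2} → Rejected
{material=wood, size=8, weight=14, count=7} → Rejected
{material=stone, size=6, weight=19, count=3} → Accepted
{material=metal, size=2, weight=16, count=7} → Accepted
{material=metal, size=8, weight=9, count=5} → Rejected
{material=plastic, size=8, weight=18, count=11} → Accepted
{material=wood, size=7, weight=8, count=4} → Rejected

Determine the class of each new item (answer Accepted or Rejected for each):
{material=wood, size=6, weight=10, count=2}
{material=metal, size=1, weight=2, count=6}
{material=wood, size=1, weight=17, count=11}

Rejected, Rejected, Accepted

The rule appears to be: weight ≥ 16 AND size ≤ 8.
{material=wood, size=6, weight=10, count=2} → weight = 10, size = 6 → Rejected.
{material=metal, size=1, weight=2, count=6} → weight = 2, size = 1 → Rejected.
{material=wood, size=1, weight=17, count=11} → weight = 17, size = 1 → Accepted.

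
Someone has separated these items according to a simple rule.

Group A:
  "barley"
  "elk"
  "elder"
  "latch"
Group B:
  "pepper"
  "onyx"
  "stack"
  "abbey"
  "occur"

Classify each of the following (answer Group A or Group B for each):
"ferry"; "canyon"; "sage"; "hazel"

The distinguishing property — contains 'l' — holds for all the 'Group A' cases and none of the 'Group B' cases.
Group B: "ferry", since no 'l'.
Group B: "canyon", since no 'l'.
Group B: "sage", since no 'l'.
Group A: "hazel", since has 'l'.

Group B, Group B, Group B, Group A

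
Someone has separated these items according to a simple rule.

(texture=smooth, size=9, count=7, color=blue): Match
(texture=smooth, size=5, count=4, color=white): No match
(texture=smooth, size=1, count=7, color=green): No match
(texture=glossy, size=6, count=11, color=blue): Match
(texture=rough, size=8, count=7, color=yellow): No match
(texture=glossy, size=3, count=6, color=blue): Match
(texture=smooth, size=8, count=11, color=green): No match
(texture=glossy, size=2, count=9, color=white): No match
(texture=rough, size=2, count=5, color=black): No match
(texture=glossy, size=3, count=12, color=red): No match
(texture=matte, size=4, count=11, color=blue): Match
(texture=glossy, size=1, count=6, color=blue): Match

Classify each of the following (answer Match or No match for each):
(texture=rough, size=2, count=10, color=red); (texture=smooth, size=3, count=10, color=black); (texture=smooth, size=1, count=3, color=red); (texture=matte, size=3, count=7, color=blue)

'Match' ⟺ color is blue.

No match, No match, No match, Match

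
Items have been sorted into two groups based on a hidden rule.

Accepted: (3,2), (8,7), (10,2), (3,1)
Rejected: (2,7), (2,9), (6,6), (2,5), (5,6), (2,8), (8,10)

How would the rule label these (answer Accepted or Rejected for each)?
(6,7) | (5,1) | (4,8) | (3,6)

Rejected, Accepted, Rejected, Rejected

The distinguishing property — first > second — holds for all the 'Accepted' cases and none of the 'Rejected' cases.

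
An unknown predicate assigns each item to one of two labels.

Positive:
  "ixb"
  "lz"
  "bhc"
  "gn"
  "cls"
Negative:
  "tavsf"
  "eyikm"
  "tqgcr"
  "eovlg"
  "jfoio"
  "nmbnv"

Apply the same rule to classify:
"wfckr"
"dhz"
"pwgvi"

Negative, Positive, Negative

All 'Positive' examples share one property — length ≤ 3 — and every 'Negative' example lacks it.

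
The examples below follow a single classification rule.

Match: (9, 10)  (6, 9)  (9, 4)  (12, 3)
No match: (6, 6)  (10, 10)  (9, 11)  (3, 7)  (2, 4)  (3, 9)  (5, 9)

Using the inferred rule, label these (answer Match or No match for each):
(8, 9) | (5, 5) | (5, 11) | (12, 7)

Match, No match, No match, Match

The classifier is using: sum is odd.
(8, 9): 8+9 = 17 — has this property, so Match. (5, 5): 5+5 = 10 — fails the rule, so No match. (5, 11): 5+11 = 16 — fails the rule, so No match. (12, 7): 12+7 = 19 — has this property, so Match.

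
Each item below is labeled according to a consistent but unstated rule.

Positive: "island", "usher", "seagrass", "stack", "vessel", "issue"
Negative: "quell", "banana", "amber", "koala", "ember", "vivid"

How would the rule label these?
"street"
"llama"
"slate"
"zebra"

Positive, Negative, Positive, Negative

A rule that fits every label: contains 's' — true of each 'Positive' example, false of each 'Negative' one.
"street": has 's' — matches, so Positive. "llama": no 's' — does not satisfy this, so Negative. "slate": has 's' — matches, so Positive. "zebra": no 's' — does not satisfy this, so Negative.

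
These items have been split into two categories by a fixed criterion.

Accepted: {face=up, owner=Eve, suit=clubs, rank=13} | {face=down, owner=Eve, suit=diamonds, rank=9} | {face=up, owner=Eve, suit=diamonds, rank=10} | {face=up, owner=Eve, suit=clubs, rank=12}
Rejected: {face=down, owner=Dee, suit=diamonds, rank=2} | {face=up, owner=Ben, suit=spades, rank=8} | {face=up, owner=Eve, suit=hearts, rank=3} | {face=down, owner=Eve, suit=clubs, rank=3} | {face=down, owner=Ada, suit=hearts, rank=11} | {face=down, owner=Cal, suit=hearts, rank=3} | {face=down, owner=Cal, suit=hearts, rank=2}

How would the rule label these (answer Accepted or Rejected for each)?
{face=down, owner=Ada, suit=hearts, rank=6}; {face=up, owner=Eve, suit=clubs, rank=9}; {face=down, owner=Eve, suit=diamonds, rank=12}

Rejected, Accepted, Accepted

The common property of the 'Accepted' items is: owner is Eve AND rank ≥ 8. No 'Rejected' item has it.
{face=down, owner=Ada, suit=hearts, rank=6} → owner is Ada, rank = 6 → Rejected. {face=up, owner=Eve, suit=clubs, rank=9} → owner is Eve, rank = 9 → Accepted. {face=down, owner=Eve, suit=diamonds, rank=12} → owner is Eve, rank = 12 → Accepted.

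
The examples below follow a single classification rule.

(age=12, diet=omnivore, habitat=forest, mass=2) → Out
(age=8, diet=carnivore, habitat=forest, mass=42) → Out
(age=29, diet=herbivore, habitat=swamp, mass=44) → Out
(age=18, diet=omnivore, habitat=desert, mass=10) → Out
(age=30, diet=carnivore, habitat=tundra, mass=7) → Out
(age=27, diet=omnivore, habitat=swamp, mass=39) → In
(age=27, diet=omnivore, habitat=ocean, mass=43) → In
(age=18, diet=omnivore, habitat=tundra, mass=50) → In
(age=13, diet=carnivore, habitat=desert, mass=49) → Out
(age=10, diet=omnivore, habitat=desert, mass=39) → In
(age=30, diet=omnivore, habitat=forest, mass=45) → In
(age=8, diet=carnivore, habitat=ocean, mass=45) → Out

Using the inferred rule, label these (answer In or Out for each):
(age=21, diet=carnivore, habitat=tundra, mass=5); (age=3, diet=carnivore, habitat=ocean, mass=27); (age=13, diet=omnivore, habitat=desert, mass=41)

A rule that fits every label: diet is omnivore AND mass ≥ 39 — true of each 'In' example, false of each 'Out' one.

Out, Out, In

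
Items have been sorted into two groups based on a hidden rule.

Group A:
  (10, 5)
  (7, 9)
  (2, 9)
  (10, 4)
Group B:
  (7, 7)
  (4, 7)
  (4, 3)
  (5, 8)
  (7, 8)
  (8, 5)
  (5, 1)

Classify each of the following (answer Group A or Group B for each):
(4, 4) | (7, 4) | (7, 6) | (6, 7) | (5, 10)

Group B, Group B, Group B, Group B, Group A

The classifier is using: max ≥ 9.
(4, 4): Group B (max 4).
(7, 4): Group B (max 7).
(7, 6): Group B (max 7).
(6, 7): Group B (max 7).
(5, 10): Group A (max 10).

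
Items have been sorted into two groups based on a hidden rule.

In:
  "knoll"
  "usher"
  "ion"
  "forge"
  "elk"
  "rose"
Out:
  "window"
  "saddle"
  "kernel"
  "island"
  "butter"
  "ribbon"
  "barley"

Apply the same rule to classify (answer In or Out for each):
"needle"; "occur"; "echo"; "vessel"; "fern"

Out, In, In, Out, In

A rule that fits every label: length ≤ 5 — true of each 'In' example, false of each 'Out' one.
"needle": Out (length 6).
"occur": In (length 5).
"echo": In (length 4).
"vessel": Out (length 6).
"fern": In (length 4).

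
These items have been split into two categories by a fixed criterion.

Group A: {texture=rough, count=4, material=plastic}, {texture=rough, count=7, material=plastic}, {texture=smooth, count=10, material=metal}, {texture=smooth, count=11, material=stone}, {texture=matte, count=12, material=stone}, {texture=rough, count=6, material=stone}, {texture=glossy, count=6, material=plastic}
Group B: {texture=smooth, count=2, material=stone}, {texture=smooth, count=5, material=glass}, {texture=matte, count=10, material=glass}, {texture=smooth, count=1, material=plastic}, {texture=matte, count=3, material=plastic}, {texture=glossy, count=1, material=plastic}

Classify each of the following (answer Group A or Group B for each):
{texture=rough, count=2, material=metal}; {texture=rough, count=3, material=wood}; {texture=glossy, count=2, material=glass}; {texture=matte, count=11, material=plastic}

Group B, Group B, Group B, Group A

Every 'Group A' example satisfies: material is not glass AND count ≥ 4. None of the 'Group B' examples do.
{texture=rough, count=2, material=metal}: Group B (material is metal, count = 2).
{texture=rough, count=3, material=wood}: Group B (material is wood, count = 3).
{texture=glossy, count=2, material=glass}: Group B (material is glass, count = 2).
{texture=matte, count=11, material=plastic}: Group A (material is plastic, count = 11).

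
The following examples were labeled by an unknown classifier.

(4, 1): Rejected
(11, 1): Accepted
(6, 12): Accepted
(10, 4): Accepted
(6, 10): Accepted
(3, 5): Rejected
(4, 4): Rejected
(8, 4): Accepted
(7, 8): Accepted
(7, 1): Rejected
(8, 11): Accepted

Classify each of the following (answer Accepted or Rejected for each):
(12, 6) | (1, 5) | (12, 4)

Accepted, Rejected, Accepted

All 'Accepted' examples share one property — sum ≥ 12 — and every 'Rejected' example lacks it.
(12, 6): 12+6 = 18, satisfies this → Accepted.
(1, 5): 1+5 = 6, does not fit → Rejected.
(12, 4): 12+4 = 16, satisfies this → Accepted.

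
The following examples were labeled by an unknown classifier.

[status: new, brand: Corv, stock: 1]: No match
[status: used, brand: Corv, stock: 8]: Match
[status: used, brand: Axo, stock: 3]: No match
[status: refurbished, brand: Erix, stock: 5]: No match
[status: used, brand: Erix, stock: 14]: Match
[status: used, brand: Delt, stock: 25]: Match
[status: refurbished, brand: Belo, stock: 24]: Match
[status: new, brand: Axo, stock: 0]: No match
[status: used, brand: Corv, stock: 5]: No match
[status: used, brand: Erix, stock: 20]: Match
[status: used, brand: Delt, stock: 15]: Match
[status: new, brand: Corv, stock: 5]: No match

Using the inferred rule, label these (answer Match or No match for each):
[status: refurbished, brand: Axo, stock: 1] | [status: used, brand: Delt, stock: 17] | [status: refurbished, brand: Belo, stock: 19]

The common property of the 'Match' items is: stock ≥ 8. No 'No match' item has it.
[status: refurbished, brand: Axo, stock: 1] → stock = 1 → No match.
[status: used, brand: Delt, stock: 17] → stock = 17 → Match.
[status: refurbished, brand: Belo, stock: 19] → stock = 19 → Match.

No match, Match, Match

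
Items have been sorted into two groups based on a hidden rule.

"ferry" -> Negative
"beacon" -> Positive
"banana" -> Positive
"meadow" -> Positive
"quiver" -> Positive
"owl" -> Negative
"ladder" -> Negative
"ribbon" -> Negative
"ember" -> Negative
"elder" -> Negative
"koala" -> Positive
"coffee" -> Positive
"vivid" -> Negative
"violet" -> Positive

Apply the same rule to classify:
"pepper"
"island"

Negative, Negative

Every 'Positive' example satisfies: has ≥ 3 vowels. None of the 'Negative' examples do.
"pepper" — 2 vowels, hence Negative.
"island" — 2 vowels, hence Negative.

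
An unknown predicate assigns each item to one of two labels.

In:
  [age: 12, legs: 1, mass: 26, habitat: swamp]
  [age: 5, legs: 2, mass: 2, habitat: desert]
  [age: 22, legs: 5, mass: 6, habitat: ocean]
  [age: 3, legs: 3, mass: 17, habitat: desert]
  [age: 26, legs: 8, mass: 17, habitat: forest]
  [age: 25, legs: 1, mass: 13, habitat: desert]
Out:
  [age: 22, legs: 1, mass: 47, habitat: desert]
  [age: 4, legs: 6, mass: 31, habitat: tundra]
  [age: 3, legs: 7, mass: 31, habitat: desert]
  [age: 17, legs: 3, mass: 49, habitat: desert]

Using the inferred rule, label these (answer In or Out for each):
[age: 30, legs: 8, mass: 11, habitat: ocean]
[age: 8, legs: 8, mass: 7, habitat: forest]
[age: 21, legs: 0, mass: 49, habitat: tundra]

In, In, Out

'In' ⟺ mass ≤ 26.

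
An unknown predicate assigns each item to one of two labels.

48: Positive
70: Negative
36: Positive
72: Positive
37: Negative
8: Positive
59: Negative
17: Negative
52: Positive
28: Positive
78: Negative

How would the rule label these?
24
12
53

Checking candidate rules against both groups, what survives is: multiple of 4.
Positive: 24, since 24 = 4·6.
Positive: 12, since 12 = 4·3.
Negative: 53, since 53 = 4·13 + 1.

Positive, Positive, Negative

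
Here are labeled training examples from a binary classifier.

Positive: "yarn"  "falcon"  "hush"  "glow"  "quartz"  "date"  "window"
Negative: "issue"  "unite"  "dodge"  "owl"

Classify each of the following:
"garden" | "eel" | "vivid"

The distinguishing property — even length — holds for all the 'Positive' cases and none of the 'Negative' cases.
"garden" — length 6, hence Positive. "eel" — length 3, hence Negative. "vivid" — length 5, hence Negative.

Positive, Negative, Negative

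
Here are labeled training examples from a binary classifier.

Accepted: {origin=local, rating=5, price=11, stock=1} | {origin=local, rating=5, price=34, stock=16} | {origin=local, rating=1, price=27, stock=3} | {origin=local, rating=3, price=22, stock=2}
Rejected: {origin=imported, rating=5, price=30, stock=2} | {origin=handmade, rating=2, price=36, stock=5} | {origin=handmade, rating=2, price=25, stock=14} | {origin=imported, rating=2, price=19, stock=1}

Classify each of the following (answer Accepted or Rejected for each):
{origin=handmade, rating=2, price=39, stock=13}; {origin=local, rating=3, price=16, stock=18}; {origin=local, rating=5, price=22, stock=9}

A rule that fits every label: origin is local — true of each 'Accepted' example, false of each 'Rejected' one.

Rejected, Accepted, Accepted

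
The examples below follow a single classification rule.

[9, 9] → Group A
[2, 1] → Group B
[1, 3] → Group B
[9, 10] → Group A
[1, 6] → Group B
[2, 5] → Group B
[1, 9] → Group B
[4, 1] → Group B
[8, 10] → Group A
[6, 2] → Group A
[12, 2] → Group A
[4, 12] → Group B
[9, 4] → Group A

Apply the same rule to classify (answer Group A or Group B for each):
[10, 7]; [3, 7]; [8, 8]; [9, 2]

Every 'Group A' example satisfies: first ≥ 5. None of the 'Group B' examples do.
[10, 7]: Group A (first 10). [3, 7]: Group B (first 3). [8, 8]: Group A (first 8). [9, 2]: Group A (first 9).

Group A, Group B, Group A, Group A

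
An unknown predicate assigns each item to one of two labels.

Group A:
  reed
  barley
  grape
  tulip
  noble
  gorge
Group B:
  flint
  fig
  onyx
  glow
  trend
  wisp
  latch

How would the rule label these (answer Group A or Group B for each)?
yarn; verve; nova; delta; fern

Group B, Group A, Group A, Group A, Group B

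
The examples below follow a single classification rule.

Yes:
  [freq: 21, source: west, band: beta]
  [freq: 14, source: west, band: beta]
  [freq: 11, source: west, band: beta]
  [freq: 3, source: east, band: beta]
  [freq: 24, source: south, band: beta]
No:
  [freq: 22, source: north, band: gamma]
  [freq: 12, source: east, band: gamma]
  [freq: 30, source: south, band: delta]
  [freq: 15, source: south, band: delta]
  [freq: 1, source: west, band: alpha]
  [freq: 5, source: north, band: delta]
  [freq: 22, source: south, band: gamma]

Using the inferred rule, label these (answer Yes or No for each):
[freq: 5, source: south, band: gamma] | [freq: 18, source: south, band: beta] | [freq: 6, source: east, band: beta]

No, Yes, Yes

The distinguishing property — band is beta — holds for all the 'Yes' cases and none of the 'No' cases.
[freq: 5, source: south, band: gamma]: band is gamma, lacks this property → No. [freq: 18, source: south, band: beta]: band is beta, fits → Yes. [freq: 6, source: east, band: beta]: band is beta, fits → Yes.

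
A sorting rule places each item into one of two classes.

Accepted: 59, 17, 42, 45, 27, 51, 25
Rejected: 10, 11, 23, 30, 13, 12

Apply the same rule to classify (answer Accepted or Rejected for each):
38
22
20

Accepted, Rejected, Rejected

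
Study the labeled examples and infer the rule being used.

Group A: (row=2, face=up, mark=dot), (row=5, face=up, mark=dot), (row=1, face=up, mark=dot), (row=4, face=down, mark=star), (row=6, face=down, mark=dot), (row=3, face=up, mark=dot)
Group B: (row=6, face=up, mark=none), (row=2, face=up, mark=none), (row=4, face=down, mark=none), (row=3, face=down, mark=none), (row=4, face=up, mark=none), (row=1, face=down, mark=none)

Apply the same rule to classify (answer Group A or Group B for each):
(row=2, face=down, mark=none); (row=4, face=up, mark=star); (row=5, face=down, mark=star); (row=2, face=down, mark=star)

Group B, Group A, Group A, Group A

The classifier is using: mark is not none.
Group B: (row=2, face=down, mark=none), since mark is none. Group A: (row=4, face=up, mark=star), since mark is star. Group A: (row=5, face=down, mark=star), since mark is star. Group A: (row=2, face=down, mark=star), since mark is star.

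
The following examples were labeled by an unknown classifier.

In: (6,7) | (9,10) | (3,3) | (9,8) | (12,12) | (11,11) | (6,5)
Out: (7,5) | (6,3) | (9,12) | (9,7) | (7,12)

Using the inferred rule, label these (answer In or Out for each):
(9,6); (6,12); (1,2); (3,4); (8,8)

Out, Out, In, In, In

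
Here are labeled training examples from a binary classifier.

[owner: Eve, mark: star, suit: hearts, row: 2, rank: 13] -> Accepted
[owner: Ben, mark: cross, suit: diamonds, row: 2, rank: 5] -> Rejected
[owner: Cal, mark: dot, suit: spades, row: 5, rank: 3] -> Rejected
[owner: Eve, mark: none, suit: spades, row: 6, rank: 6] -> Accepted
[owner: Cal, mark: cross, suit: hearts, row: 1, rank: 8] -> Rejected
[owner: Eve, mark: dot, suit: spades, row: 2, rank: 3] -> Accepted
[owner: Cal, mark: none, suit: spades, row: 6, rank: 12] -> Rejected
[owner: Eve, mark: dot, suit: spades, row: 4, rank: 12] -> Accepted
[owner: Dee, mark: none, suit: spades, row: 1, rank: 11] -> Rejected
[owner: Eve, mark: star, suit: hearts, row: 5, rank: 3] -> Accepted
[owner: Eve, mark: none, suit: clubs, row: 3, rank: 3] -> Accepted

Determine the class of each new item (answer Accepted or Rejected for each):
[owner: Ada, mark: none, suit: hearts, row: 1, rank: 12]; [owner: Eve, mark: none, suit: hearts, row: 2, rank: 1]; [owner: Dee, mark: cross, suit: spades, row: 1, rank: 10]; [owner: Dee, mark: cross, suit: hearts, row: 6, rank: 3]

Rejected, Accepted, Rejected, Rejected

Looking at the examples, the only property every 'Accepted' case has and every 'Rejected' case lacks is: owner is Eve.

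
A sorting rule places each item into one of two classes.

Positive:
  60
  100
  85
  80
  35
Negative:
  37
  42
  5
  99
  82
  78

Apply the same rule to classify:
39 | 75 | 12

All 'Positive' examples share one property — multiple of 5 AND at least 35 — and every 'Negative' example lacks it.
Negative: 39, since 39 = 5·7 + 4, 39 ≥ 35. Positive: 75, since 75 = 5·15, 75 ≥ 35. Negative: 12, since 12 = 5·2 + 2, 12 < 35.

Negative, Positive, Negative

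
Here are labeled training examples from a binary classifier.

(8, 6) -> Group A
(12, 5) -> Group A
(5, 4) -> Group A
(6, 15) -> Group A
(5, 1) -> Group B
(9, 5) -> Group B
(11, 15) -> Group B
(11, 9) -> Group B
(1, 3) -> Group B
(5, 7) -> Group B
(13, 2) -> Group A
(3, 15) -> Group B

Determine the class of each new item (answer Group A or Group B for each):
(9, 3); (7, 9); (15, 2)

Group B, Group B, Group A

'Group A' ⟺ product is even.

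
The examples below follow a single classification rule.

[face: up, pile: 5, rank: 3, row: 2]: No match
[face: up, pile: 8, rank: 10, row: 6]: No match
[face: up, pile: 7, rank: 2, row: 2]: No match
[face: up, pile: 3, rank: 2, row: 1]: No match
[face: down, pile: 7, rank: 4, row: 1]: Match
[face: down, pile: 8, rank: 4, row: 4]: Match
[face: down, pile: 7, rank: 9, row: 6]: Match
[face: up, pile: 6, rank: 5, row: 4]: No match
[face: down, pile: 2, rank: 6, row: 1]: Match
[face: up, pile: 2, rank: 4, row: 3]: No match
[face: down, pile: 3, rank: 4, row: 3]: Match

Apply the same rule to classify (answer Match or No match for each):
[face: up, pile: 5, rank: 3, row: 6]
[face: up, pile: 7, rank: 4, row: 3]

No match, No match

Checking candidate rules against both groups, what survives is: face is down.
No match: [face: up, pile: 5, rank: 3, row: 6], since face is up. No match: [face: up, pile: 7, rank: 4, row: 3], since face is up.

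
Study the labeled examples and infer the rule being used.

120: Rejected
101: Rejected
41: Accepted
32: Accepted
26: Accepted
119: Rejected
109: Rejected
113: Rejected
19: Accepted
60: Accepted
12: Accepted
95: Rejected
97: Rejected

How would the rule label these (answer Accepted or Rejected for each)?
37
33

The simplest hypothesis consistent with all the labels is: at most 60.
37: 37 ≤ 60, passes → Accepted.
33: 33 ≤ 60, passes → Accepted.

Accepted, Accepted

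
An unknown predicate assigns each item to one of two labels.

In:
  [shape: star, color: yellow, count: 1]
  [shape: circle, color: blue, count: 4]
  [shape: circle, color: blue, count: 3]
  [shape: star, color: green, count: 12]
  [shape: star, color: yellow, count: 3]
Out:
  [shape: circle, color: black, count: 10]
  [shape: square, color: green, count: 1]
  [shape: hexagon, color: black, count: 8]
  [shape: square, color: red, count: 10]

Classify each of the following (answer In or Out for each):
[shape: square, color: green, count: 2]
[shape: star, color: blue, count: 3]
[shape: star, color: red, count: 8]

Out, In, In

The distinguishing property — shape is star OR color is blue — holds for all the 'In' cases and none of the 'Out' cases.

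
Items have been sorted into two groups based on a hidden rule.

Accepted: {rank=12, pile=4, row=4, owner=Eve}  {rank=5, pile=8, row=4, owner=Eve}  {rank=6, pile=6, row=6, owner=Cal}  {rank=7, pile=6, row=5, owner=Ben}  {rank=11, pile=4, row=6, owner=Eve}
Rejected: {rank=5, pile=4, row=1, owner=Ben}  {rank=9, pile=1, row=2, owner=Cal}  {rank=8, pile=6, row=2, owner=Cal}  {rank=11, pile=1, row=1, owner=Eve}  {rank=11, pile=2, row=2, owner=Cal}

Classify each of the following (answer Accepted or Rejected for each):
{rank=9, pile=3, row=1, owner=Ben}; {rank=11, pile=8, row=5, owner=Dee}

All 'Accepted' examples share one property — row ≥ 4 — and every 'Rejected' example lacks it.
{rank=9, pile=3, row=1, owner=Ben}: Rejected (row = 1).
{rank=11, pile=8, row=5, owner=Dee}: Accepted (row = 5).

Rejected, Accepted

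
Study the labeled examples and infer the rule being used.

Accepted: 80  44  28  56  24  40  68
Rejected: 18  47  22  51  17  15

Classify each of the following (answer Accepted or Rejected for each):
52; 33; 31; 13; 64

Rule: multiple of 4. This holds for each 'Accepted' example and fails for each 'Rejected' one.
52: 52 = 4·13 — qualifies, so Accepted. 33: 33 = 4·8 + 1 — does not fit, so Rejected. 31: 31 = 4·7 + 3 — does not fit, so Rejected. 13: 13 = 4·3 + 1 — does not fit, so Rejected. 64: 64 = 4·16 — qualifies, so Accepted.

Accepted, Rejected, Rejected, Rejected, Accepted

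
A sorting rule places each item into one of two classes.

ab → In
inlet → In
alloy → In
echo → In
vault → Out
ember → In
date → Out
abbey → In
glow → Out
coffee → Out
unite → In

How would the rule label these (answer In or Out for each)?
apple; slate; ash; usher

The simplest hypothesis consistent with all the labels is: starts with a vowel.
apple: In (starts with 'a').
slate: Out (starts with 's').
ash: In (starts with 'a').
usher: In (starts with 'u').

In, Out, In, In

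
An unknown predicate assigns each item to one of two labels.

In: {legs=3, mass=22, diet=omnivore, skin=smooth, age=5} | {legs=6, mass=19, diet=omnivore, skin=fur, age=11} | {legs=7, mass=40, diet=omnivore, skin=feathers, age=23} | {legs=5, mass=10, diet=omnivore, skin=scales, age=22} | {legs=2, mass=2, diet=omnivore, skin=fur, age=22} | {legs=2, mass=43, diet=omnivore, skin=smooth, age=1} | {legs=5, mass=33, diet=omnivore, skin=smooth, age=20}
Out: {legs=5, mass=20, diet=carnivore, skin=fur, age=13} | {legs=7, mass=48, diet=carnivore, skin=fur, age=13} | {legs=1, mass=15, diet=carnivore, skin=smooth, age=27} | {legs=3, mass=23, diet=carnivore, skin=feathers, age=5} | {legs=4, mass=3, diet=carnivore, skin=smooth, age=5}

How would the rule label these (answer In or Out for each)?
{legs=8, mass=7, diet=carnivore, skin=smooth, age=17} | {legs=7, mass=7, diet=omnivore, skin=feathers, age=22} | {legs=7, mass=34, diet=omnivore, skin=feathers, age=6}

Out, In, In

Rule: diet is omnivore. This holds for each 'In' example and fails for each 'Out' one.
{legs=8, mass=7, diet=carnivore, skin=smooth, age=17}: diet is carnivore — does not pass, so Out.
{legs=7, mass=7, diet=omnivore, skin=feathers, age=22}: diet is omnivore — passes, so In.
{legs=7, mass=34, diet=omnivore, skin=feathers, age=6}: diet is omnivore — passes, so In.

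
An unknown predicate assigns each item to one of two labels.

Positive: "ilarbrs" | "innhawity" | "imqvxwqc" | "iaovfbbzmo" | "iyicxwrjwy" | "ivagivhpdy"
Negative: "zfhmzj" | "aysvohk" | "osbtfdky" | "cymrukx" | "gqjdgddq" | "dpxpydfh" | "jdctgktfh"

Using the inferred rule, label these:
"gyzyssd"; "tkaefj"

Negative, Negative

The rule appears to be: contains 'i'.
"gyzyssd": Negative (no 'i').
"tkaefj": Negative (no 'i').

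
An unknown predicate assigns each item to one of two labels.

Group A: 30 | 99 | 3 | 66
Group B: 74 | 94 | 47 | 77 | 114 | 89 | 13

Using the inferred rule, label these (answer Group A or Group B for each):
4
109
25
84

The classifier is using: multiple of 3 AND at most 99.
4: 4 = 3·1 + 1, 4 ≤ 99 — lacks this property, so Group B.
109: 109 = 3·36 + 1, 109 > 99 — lacks this property, so Group B.
25: 25 = 3·8 + 1, 25 ≤ 99 — lacks this property, so Group B.
84: 84 = 3·28, 84 ≤ 99 — checks out, so Group A.

Group B, Group B, Group B, Group A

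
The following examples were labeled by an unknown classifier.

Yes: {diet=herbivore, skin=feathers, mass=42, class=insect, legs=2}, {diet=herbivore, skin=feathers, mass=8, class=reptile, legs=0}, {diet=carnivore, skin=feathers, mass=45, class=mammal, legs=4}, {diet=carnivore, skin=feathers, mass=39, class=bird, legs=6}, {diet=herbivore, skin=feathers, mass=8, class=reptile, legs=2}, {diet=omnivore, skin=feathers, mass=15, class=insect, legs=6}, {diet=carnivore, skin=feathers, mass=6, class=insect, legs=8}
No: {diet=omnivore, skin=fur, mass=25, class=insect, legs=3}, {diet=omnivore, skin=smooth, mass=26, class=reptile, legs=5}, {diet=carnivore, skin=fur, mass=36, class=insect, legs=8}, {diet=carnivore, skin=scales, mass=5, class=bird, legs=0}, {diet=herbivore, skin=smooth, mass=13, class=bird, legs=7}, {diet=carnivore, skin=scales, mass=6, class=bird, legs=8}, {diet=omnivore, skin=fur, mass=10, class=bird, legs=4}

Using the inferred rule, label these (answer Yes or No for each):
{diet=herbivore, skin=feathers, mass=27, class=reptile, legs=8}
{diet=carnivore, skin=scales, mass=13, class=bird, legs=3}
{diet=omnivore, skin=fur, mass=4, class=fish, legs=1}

Looking at the examples, the only property every 'Yes' case has and every 'No' case lacks is: skin is feathers.
{diet=herbivore, skin=feathers, mass=27, class=reptile, legs=8}: skin is feathers, qualifies → Yes. {diet=carnivore, skin=scales, mass=13, class=bird, legs=3}: skin is scales, fails the rule → No. {diet=omnivore, skin=fur, mass=4, class=fish, legs=1}: skin is fur, fails the rule → No.

Yes, No, No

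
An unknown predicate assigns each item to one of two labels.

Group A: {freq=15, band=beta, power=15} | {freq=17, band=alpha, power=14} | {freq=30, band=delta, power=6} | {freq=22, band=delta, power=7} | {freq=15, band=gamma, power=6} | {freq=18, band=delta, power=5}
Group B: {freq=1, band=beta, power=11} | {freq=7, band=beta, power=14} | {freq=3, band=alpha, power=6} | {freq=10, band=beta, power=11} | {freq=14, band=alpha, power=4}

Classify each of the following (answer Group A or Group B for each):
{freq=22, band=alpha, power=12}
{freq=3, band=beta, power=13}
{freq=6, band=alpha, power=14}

Group A, Group B, Group B

Every 'Group A' example satisfies: freq ≥ 15. None of the 'Group B' examples do.
{freq=22, band=alpha, power=12} — freq = 22, hence Group A.
{freq=3, band=beta, power=13} — freq = 3, hence Group B.
{freq=6, band=alpha, power=14} — freq = 6, hence Group B.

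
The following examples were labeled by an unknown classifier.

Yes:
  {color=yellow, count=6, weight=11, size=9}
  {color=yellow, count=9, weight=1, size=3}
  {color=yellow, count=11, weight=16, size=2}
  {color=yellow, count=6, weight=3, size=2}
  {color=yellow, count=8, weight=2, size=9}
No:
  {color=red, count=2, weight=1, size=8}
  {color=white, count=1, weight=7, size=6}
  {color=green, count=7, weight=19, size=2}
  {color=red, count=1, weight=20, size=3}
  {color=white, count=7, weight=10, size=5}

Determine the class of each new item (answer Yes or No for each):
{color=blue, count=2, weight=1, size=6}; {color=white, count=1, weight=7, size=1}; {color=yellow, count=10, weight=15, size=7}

No, No, Yes

The common property of the 'Yes' items is: color is yellow. No 'No' item has it.
{color=blue, count=2, weight=1, size=6}: No (color is blue).
{color=white, count=1, weight=7, size=1}: No (color is white).
{color=yellow, count=10, weight=15, size=7}: Yes (color is yellow).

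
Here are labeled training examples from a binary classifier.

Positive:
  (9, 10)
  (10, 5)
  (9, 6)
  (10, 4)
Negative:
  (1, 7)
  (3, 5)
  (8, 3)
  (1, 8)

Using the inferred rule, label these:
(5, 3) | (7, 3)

The rule appears to be: sum ≥ 14.
(5, 3) → 5+3 = 8 → Negative. (7, 3) → 7+3 = 10 → Negative.

Negative, Negative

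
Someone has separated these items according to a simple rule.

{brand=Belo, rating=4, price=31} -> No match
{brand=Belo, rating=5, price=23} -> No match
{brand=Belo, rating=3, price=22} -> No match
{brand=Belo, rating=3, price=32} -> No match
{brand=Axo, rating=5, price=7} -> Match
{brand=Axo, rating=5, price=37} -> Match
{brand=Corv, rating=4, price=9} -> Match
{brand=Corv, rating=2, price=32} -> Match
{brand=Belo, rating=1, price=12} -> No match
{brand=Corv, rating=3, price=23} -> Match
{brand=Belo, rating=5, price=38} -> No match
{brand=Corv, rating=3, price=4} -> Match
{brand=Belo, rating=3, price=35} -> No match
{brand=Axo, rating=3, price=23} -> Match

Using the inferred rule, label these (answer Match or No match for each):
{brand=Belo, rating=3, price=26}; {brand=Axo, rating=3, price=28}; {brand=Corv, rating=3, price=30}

The pattern is that an item is 'Match' exactly when: brand is not Belo.
{brand=Belo, rating=3, price=26}: brand is Belo, fails the rule → No match.
{brand=Axo, rating=3, price=28}: brand is Axo, has this property → Match.
{brand=Corv, rating=3, price=30}: brand is Corv, has this property → Match.

No match, Match, Match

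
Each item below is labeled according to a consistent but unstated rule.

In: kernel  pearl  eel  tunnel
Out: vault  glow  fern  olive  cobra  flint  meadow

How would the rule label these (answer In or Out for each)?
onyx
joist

Out, Out

One predicate separates the groups cleanly: ends with 'l'.
onyx: Out (ends with 'x'). joist: Out (ends with 't').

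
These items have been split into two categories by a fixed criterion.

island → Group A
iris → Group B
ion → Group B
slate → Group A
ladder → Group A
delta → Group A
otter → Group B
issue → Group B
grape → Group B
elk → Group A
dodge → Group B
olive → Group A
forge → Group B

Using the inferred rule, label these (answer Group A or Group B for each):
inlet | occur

Group A, Group B

Checking candidate rules against both groups, what survives is: contains 'l'.
inlet: Group A (has 'l').
occur: Group B (no 'l').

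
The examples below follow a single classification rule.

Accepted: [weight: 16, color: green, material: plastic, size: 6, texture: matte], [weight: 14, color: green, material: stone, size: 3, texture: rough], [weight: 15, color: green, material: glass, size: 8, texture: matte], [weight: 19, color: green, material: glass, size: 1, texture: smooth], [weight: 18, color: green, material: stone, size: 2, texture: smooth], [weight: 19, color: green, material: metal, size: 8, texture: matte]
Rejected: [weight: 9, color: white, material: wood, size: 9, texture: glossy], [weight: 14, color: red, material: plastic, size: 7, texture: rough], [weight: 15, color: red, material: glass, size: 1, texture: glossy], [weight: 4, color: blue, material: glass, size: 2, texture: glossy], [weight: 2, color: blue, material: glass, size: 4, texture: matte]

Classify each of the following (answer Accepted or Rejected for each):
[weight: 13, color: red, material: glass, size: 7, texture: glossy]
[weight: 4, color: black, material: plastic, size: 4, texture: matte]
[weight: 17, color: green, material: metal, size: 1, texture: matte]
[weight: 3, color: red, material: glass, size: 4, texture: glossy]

Rejected, Rejected, Accepted, Rejected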